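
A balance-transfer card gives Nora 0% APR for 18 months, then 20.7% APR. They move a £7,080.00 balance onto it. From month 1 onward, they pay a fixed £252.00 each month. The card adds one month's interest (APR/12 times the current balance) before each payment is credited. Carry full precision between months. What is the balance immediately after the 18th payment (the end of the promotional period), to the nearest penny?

Promo months 1–18 at r₀ = 0%/12 = 0; months 19+ at r₁ = 20.7%/12 = 0.01725.
After month 18 (no interest yet): B = £7,080.00 − 18·£252.00 = £2,544.00.

£2,544.00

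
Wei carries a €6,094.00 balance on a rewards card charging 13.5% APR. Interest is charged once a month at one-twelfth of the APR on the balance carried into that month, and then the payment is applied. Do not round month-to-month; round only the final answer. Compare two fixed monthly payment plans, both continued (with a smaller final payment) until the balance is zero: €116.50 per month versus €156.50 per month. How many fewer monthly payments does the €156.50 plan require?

Monthly rate r = 13.5%/12 = 1.125% = 0.01125.
At €116.50/mo: n = ⌈−ln(1 − rB₀/P)/ln(1+r)⌉ = 80 payments (last €42.86); total interest = total paid − €6,094.00 = €3,152.36.
At €156.50/mo: 52 payments (last €81.72); total interest €1,969.22.
Payments saved = 80 − 52 = 28.

28 fewer payments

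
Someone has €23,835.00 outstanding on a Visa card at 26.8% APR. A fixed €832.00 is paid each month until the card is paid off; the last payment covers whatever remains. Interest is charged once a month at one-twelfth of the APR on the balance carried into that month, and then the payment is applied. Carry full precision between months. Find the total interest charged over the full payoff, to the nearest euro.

Monthly rate r = 26.8%/12 = 2.23333% = 0.0223333.
Payoff takes n = ⌈−ln(1 − rB₀/P)/ln(1+r)⌉ = ⌈46.230⌉ = 47 payments; the last is €192.65.
Total paid = 46·€832.00 + €192.65 = €38,464.65.
Total interest = total paid − principal = €38,464.65 − €23,835.00 = €14,629.65.

€14,630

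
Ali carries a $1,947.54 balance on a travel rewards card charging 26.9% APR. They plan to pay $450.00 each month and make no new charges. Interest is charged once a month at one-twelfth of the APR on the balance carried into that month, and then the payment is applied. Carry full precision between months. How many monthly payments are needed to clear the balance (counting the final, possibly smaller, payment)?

Monthly rate r = 26.9%/12 = 2.24167% = 0.0224167.
Recurrence: B ← B·(1+r) − $450.00.
Month 1: interest $43.66; balance after payment $1,541.20.
Month 2: interest $34.55; balance after payment $1,125.75.
Month 3: interest $25.24; balance after payment $700.98.
Month 4: interest $15.71; balance after payment $266.69.
Month 5: interest $5.98; balance after payment $0.00.

5 months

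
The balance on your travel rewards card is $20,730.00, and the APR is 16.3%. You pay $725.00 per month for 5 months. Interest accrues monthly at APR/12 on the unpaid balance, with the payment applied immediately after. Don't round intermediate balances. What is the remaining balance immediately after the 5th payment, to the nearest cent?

$18,451.86

Monthly rate r = 16.3%/12 = 1.35833% = 0.0135833.
Each month: B ← B·(1+r) − $725.00.
Month 1: interest $281.58; balance after payment $20,286.58.
Month 2: interest $275.56; balance after payment $19,837.14.
Month 3: interest $269.45; balance after payment $19,381.60.
Month 4: interest $263.27; balance after payment $18,919.86.
Month 5: interest $256.99; balance after payment $18,451.86.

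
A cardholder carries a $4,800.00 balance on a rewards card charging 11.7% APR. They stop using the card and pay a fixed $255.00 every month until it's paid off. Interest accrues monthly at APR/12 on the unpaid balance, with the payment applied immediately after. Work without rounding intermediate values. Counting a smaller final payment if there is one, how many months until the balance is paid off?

21 payments

Monthly rate r = 11.7%/12 = 0.975% = 0.00975.
Recurrence: B ← B·(1+r) − $255.00.
Month 1: interest $46.80; balance after payment $4,591.80.
Month 2: interest $44.77; balance after payment $4,381.57.
Closed form: n = −ln(1 − rB₀/P)/ln(1+r) = −ln(0.81647)/ln(1.00975) ≈ 20.898, so the balance reaches zero during payment 21.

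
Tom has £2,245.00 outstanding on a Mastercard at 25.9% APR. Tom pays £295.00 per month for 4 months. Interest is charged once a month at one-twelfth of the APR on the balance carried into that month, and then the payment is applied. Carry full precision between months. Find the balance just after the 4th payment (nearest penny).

Monthly rate r = 25.9%/12 = 2.15833% = 0.0215833.
Each month: B ← B·(1+r) − £295.00.
Month 1: interest £48.45; balance after payment £1,998.45.
Month 2: interest £43.13; balance after payment £1,746.59.
Month 3: interest £37.70; balance after payment £1,489.29.
Month 4: interest £32.14; balance after payment £1,226.43.

£1,226.43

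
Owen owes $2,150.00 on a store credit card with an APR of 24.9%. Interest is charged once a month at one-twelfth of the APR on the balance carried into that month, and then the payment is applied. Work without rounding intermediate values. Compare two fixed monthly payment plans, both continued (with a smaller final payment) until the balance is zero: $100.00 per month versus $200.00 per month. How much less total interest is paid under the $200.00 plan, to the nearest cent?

Monthly rate r = 24.9%/12 = 2.075% = 0.02075.
At $100.00/mo: n = ⌈−ln(1 − rB₀/P)/ln(1+r)⌉ = 29 payments (last $76.93); total interest = total paid − $2,150.00 = $726.93.
At $200.00/mo: 13 payments (last $58.30); total interest $308.30.
Interest saved = $726.93 − $308.30 = $418.63.

$418.63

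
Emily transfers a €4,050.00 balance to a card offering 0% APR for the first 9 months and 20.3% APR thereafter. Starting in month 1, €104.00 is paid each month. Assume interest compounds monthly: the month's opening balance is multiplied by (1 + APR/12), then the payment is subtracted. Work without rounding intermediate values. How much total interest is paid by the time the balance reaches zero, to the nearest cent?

Promo months 1–9 at r₀ = 0%/12 = 0; months 10+ at r₁ = 20.3%/12 = 0.0169167.
After month 9 (no interest yet): B = €4,050.00 − 9·€104.00 = €3,114.00.
Then at r₁ with €104.00/mo: n₂ = −ln(1 − r₁·B/P)/ln(1+r₁) ≈ 42.10 → 43 more payments.
Total paid = 51·€104.00 + €10.77 = €5,314.77; interest = €5,314.77 − €4,050.00 = €1,264.77.

€1,264.77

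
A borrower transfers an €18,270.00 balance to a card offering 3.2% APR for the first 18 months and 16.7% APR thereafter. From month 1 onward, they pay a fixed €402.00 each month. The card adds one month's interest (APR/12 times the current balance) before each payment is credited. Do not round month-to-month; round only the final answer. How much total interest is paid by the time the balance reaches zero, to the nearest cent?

Promo months 1–18 at r₀ = 3.2%/12 = 0.00266667; months 19+ at r₁ = 16.7%/12 = 0.0139167.
After month 18: iterate B ← B·(1+r₀) − €402.00 for 18 months → €11,764.75.
Then at r₁ with €402.00/mo: n₂ = −ln(1 − r₁·B/P)/ln(1+r₁) ≈ 37.84 → 38 more payments.
Total paid = 55·€402.00 + €339.65 = €22,449.65; interest = €22,449.65 − €18,270.00 = €4,179.65.

€4,179.65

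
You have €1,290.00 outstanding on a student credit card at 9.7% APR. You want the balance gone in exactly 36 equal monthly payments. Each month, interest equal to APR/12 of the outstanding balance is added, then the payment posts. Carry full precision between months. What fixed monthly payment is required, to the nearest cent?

Monthly rate r = 9.7%/12 = 0.808333% = 0.00808333.
Level-payment amortization: P = B₀·r / (1 − (1+r)^(−n)) = 1290.00·0.00808333 / (1 − 1.00808^(−36)).
Denominator 1 − (1+r)^(−36) = 0.251609348.
P = 10.4275 / 0.251609348 ≈ 41.44.

€41.44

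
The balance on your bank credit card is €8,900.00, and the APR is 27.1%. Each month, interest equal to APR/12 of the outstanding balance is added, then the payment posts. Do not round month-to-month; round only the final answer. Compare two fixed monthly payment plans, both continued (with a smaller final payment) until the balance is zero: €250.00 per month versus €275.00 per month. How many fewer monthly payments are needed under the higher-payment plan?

Monthly rate r = 27.1%/12 = 2.25833% = 0.0225833.
At €250.00/mo: n = ⌈−ln(1 − rB₀/P)/ln(1+r)⌉ = 73 payments (last €241.44); total interest = total paid − €8,900.00 = €9,341.44.
At €275.00/mo: 59 payments (last €213.95); total interest €7,263.95.
Payments saved = 73 − 59 = 14.

14 fewer payments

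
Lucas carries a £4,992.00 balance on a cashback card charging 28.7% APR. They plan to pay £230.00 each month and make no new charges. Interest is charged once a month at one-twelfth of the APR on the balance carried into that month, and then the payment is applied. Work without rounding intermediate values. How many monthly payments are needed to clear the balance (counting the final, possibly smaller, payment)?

31 payments

Monthly rate r = 28.7%/12 = 2.39167% = 0.0239167.
Recurrence: B ← B·(1+r) − £230.00.
Month 1: interest £119.39; balance after payment £4,881.39.
Month 2: interest £116.75; balance after payment £4,768.14.
Closed form: n = −ln(1 − rB₀/P)/ln(1+r) = −ln(0.4809)/ln(1.02392) ≈ 30.975, so the balance reaches zero during payment 31.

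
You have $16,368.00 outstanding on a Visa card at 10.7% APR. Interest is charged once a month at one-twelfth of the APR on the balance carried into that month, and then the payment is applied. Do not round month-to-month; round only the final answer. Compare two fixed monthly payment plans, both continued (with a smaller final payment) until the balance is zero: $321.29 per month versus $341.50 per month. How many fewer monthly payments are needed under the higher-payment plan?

Monthly rate r = 10.7%/12 = 0.891667% = 0.00891667.
At $321.29/mo: n = ⌈−ln(1 − rB₀/P)/ln(1+r)⌉ = 69 payments (last $71.17); total interest = total paid − $16,368.00 = $5,550.89.
At $341.50/mo: 63 payments (last $274.84); total interest $5,079.84.
Payments saved = 69 − 63 = 6.

6 fewer payments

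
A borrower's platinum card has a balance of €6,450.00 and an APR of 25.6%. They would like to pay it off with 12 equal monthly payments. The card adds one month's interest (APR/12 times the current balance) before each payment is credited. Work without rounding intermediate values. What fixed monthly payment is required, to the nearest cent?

€614.91

Monthly rate r = 25.6%/12 = 2.13333% = 0.0213333.
Level-payment amortization: P = B₀·r / (1 − (1+r)^(−n)) = 6450.00·0.0213333 / (1 − 1.02133^(−12)).
Denominator 1 − (1+r)^(−12) = 0.223770891.
P = 137.6 / 0.223770891 ≈ 614.91.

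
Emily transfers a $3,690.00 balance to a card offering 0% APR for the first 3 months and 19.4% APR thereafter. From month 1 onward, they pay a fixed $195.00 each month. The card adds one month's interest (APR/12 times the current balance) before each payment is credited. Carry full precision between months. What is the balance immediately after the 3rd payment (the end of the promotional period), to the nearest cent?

Promo months 1–3 at r₀ = 0%/12 = 0; months 4+ at r₁ = 19.4%/12 = 0.0161667.
After month 3 (no interest yet): B = $3,690.00 − 3·$195.00 = $3,105.00.

$3,105.00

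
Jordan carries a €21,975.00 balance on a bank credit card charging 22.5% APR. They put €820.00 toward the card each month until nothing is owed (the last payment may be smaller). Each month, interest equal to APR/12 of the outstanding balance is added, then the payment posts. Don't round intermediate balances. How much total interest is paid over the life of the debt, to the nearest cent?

€8,843.04

Monthly rate r = 22.5%/12 = 1.875% = 0.01875.
Payoff takes n = ⌈−ln(1 − rB₀/P)/ln(1+r)⌉ = ⌈37.581⌉ = 38 payments; the last is €478.04.
Total paid = 37·€820.00 + €478.04 = €30,818.04.
Total interest = total paid − principal = €30,818.04 − €21,975.00 = €8,843.04.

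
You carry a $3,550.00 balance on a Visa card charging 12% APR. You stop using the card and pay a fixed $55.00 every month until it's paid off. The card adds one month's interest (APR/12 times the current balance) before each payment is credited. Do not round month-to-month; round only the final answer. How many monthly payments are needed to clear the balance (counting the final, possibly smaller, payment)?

Monthly rate r = 12%/12 = 1% = 0.01.
Recurrence: B ← B·(1+r) − $55.00.
Month 1: interest $35.50; balance after payment $3,530.50.
Month 2: interest $35.30; balance after payment $3,510.80.
Closed form: n = −ln(1 − rB₀/P)/ln(1+r) = −ln(0.35455)/ln(1.01) ≈ 104.209, so the balance reaches zero during payment 105.

105 months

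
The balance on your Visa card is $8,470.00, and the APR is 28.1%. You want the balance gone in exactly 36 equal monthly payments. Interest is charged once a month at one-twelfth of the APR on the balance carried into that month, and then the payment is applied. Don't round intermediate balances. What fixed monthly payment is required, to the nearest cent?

$350.81

Monthly rate r = 28.1%/12 = 2.34167% = 0.0234167.
Level-payment amortization: P = B₀·r / (1 − (1+r)^(−n)) = 8470.00·0.0234167 / (1 − 1.02342^(−36)).
Denominator 1 − (1+r)^(−36) = 0.565379178.
P = 198.339 / 0.565379178 ≈ 350.81.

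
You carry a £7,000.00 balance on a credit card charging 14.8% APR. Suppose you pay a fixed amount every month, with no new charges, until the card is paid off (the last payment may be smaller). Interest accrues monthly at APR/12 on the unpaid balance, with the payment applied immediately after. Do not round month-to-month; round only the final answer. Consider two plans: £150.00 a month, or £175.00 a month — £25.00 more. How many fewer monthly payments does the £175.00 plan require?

14 fewer payments

Monthly rate r = 14.8%/12 = 1.23333% = 0.0123333.
At £150.00/mo: n = ⌈−ln(1 − rB₀/P)/ln(1+r)⌉ = 70 payments (last £136.87); total interest = total paid − £7,000.00 = £3,486.87.
At £175.00/mo: 56 payments (last £81.89); total interest £2,706.89.
Payments saved = 70 − 56 = 14.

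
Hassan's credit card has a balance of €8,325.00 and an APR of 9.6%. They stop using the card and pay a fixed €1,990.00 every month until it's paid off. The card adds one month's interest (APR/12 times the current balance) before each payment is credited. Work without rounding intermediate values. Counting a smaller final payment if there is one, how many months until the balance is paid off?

5 payments

Monthly rate r = 9.6%/12 = 0.8% = 0.008.
Recurrence: B ← B·(1+r) − €1,990.00.
Month 1: interest €66.60; balance after payment €6,401.60.
Month 2: interest €51.21; balance after payment €4,462.81.
Month 3: interest €35.70; balance after payment €2,508.52.
Month 4: interest €20.07; balance after payment €538.58.
Month 5: interest €4.31; balance after payment €0.00.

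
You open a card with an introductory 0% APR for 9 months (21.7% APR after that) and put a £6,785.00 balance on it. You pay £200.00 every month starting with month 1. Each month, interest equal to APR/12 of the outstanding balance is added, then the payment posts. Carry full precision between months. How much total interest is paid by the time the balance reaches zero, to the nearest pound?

Promo months 1–9 at r₀ = 0%/12 = 0; months 10+ at r₁ = 21.7%/12 = 0.0180833.
After month 9 (no interest yet): B = £6,785.00 − 9·£200.00 = £4,985.00.
Then at r₁ with £200.00/mo: n₂ = −ln(1 − r₁·B/P)/ln(1+r₁) ≈ 33.43 → 34 more payments.
Total paid = 42·£200.00 + £86.83 = £8,486.83; interest = £8,486.83 − £6,785.00 = £1,701.83.

£1,702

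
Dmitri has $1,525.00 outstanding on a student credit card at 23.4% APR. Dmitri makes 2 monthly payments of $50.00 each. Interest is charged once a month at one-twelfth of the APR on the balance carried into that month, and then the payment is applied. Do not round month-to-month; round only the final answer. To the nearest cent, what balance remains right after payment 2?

$1,484.08

Monthly rate r = 23.4%/12 = 1.95% = 0.0195.
Each month: B ← B·(1+r) − $50.00.
Month 1: interest $29.74; balance after payment $1,504.74.
Month 2: interest $29.34; balance after payment $1,484.08.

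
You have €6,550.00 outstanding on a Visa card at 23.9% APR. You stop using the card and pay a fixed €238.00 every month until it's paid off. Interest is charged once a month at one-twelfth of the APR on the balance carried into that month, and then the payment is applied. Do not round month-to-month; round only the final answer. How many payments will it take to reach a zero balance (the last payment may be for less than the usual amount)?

41 months

Monthly rate r = 23.9%/12 = 1.99167% = 0.0199167.
Recurrence: B ← B·(1+r) − €238.00.
Month 1: interest €130.45; balance after payment €6,442.45.
Month 2: interest €128.31; balance after payment €6,332.77.
Closed form: n = −ln(1 − rB₀/P)/ln(1+r) = −ln(0.45187)/ln(1.01992) ≈ 40.280, so the balance reaches zero during payment 41.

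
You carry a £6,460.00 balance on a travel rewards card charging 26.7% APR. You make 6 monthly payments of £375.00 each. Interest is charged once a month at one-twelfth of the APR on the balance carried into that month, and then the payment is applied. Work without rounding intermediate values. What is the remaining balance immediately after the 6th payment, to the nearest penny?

£4,992.90

Monthly rate r = 26.7%/12 = 2.225% = 0.02225.
Each month: B ← B·(1+r) − £375.00.
Month 1: interest £143.73; balance after payment £6,228.73.
Month 2: interest £138.59; balance after payment £5,992.32.
Month 3: interest £133.33; balance after payment £5,750.65.
Month 4: interest £127.95; balance after payment £5,503.61.
Month 5: interest £122.46; balance after payment £5,251.06.
Month 6: interest £116.84; balance after payment £4,992.90.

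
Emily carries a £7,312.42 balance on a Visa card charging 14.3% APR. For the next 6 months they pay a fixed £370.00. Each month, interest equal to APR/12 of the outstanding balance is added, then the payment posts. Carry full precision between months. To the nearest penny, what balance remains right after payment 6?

Monthly rate r = 14.3%/12 = 1.19167% = 0.0119167.
Each month: B ← B·(1+r) − £370.00.
Month 1: interest £87.14; balance after payment £7,029.56.
Month 2: interest £83.77; balance after payment £6,743.33.
Month 3: interest £80.36; balance after payment £6,453.69.
Month 4: interest £76.91; balance after payment £6,160.59.
Month 5: interest £73.41; balance after payment £5,864.01.
Month 6: interest £69.88; balance after payment £5,563.89.

£5,563.89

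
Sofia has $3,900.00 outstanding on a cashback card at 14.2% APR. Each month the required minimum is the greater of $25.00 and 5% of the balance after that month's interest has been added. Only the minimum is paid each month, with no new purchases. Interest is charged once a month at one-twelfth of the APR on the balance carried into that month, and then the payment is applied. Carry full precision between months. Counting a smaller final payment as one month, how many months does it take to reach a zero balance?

75 months

Monthly rate r = 14.2%/12 = 1.18333% = 0.0118333.
While 5% of the post-interest balance exceeds $25.00, each month B ← (B·(1+r))·(1 − 0.05), i.e. B shrinks by the factor (1+r)·0.95 = 0.96124.
This holds for months 1–53. Entering month 54 the balance is $479.95; 5% of the post-interest balance is now below $25.00, so the flat $25.00 minimum applies from here.
From month 54 a fixed $25.00 at rate r clears $479.95 in 22 more payments. Total: 53 + 22 = 75 months.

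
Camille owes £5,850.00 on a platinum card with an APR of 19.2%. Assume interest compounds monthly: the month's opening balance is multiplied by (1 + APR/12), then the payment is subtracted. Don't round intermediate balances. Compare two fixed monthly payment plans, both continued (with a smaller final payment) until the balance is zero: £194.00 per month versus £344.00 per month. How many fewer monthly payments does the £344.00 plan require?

21 fewer payments

Monthly rate r = 19.2%/12 = 1.6% = 0.016.
At £194.00/mo: n = ⌈−ln(1 − rB₀/P)/ln(1+r)⌉ = 42 payments (last £96.80); total interest = total paid − £5,850.00 = £2,200.80.
At £344.00/mo: 21 payments (last £2.51); total interest £1,032.51.
Payments saved = 42 − 21 = 21.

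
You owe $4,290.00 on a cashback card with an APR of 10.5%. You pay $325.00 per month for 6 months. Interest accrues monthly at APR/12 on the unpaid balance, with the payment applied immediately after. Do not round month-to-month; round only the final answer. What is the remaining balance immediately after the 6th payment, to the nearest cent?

Monthly rate r = 10.5%/12 = 0.875% = 0.00875.
Each month: B ← B·(1+r) − $325.00.
Month 1: interest $37.54; balance after payment $4,002.54.
Month 2: interest $35.02; balance after payment $3,712.56.
Month 3: interest $32.48; balance after payment $3,420.04.
Month 4: interest $29.93; balance after payment $3,124.97.
Month 5: interest $27.34; balance after payment $2,827.31.
Month 6: interest $24.74; balance after payment $2,527.05.

$2,527.05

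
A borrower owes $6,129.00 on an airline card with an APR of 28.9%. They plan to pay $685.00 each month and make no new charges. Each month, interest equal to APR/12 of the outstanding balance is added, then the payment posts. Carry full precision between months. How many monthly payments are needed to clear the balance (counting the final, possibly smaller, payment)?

11 payments

Monthly rate r = 28.9%/12 = 2.40833% = 0.0240833.
Recurrence: B ← B·(1+r) − $685.00.
Month 1: interest $147.61; balance after payment $5,591.61.
Month 2: interest $134.66; balance after payment $5,041.27.
Closed form: n = −ln(1 − rB₀/P)/ln(1+r) = −ln(0.78452)/ln(1.02408) ≈ 10.198, so the balance reaches zero during payment 11.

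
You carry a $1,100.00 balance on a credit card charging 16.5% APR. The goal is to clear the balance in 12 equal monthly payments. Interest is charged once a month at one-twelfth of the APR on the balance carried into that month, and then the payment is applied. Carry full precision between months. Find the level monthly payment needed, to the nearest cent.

$100.06

Monthly rate r = 16.5%/12 = 1.375% = 0.01375.
Level-payment amortization: P = B₀·r / (1 − (1+r)^(−n)) = 1100.00·0.01375 / (1 − 1.01375^(−12)).
Denominator 1 − (1+r)^(−12) = 0.151152657.
P = 15.125 / 0.151152657 ≈ 100.06.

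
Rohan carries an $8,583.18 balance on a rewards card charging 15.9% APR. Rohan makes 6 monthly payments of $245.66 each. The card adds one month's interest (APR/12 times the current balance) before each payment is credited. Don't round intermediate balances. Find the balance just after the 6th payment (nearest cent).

Monthly rate r = 15.9%/12 = 1.325% = 0.01325.
Each month: B ← B·(1+r) − $245.66.
Month 1: interest $113.73; balance after payment $8,451.25.
Month 2: interest $111.98; balance after payment $8,317.57.
Month 3: interest $110.21; balance after payment $8,182.11.
Month 4: interest $108.41; balance after payment $8,044.87.
Month 5: interest $106.59; balance after payment $7,905.80.
Month 6: interest $104.75; balance after payment $7,764.89.

$7,764.89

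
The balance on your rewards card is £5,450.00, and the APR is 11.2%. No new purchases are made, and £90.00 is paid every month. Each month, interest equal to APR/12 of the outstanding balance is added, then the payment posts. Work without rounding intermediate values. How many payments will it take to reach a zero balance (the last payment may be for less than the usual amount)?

Monthly rate r = 11.2%/12 = 0.933333% = 0.00933333.
Recurrence: B ← B·(1+r) − £90.00.
Month 1: interest £50.87; balance after payment £5,410.87.
Month 2: interest £50.50; balance after payment £5,371.37.
Closed form: n = −ln(1 − rB₀/P)/ln(1+r) = −ln(0.43481)/ln(1.00933) ≈ 89.648, so the balance reaches zero during payment 90.

90 payments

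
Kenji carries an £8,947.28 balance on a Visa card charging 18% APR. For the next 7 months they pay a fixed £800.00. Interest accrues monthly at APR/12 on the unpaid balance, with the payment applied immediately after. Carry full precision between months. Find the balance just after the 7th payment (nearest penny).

Monthly rate r = 18%/12 = 1.5% = 0.015.
Each month: B ← B·(1+r) − £800.00.
Month 1: interest £134.21; balance after payment £8,281.49.
Month 2: interest £124.22; balance after payment £7,605.71.
Month 3: interest £114.09; balance after payment £6,919.80.
Month 4: interest £103.80; balance after payment £6,223.59.
Month 5: interest £93.35; balance after payment £5,516.95.
Month 6: interest £82.75; balance after payment £4,799.70.
Month 7: interest £72.00; balance after payment £4,071.70.

£4,071.70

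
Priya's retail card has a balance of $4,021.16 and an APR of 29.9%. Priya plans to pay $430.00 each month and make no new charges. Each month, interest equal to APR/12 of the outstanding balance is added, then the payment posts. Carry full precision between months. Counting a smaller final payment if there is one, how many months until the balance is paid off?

11 months

Monthly rate r = 29.9%/12 = 2.49167% = 0.0249167.
Recurrence: B ← B·(1+r) − $430.00.
Month 1: interest $100.19; balance after payment $3,691.35.
Month 2: interest $91.98; balance after payment $3,353.33.
Closed form: n = −ln(1 − rB₀/P)/ln(1+r) = −ln(0.76699)/ln(1.02492) ≈ 10.779, so the balance reaches zero during payment 11.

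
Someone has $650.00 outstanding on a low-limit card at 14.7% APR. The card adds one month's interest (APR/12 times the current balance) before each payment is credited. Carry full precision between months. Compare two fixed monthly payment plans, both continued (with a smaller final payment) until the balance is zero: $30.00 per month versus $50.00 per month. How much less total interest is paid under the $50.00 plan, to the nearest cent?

Monthly rate r = 14.7%/12 = 1.225% = 0.01225.
At $30.00/mo: n = ⌈−ln(1 − rB₀/P)/ln(1+r)⌉ = 26 payments (last $10.05); total interest = total paid − $650.00 = $110.05.
At $50.00/mo: 15 payments (last $12.39); total interest $62.39.
Interest saved = $110.05 − $62.39 = $47.66.

$47.66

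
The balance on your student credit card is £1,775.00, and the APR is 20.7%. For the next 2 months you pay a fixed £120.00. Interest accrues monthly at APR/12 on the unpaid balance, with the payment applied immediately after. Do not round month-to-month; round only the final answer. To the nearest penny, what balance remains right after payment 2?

Monthly rate r = 20.7%/12 = 1.725% = 0.01725.
Each month: B ← B·(1+r) − £120.00.
Month 1: interest £30.62; balance after payment £1,685.62.
Month 2: interest £29.08; balance after payment £1,594.70.

£1,594.70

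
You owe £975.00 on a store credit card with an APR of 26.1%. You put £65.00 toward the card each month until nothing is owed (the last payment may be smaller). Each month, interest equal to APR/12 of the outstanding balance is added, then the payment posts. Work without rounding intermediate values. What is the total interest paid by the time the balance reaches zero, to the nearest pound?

Monthly rate r = 26.1%/12 = 2.175% = 0.02175.
Payoff takes n = ⌈−ln(1 − rB₀/P)/ln(1+r)⌉ = ⌈18.353⌉ = 19 payments; the last is £23.10.
Total paid = 18·£65.00 + £23.10 = £1,193.10.
Total interest = total paid − principal = £1,193.10 − £975.00 = £218.10.

£218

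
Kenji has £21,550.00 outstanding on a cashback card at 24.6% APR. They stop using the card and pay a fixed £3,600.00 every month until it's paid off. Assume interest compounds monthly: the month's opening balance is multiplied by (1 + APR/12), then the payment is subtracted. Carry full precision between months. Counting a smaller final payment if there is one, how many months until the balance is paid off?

7 payments

Monthly rate r = 24.6%/12 = 2.05% = 0.0205.
Recurrence: B ← B·(1+r) − £3,600.00.
Month 1: interest £441.78; balance after payment £18,391.78.
Month 2: interest £377.03; balance after payment £15,168.81.
Closed form: n = −ln(1 − rB₀/P)/ln(1+r) = −ln(0.87728)/ln(1.0205) ≈ 6.452, so the balance reaches zero during payment 7.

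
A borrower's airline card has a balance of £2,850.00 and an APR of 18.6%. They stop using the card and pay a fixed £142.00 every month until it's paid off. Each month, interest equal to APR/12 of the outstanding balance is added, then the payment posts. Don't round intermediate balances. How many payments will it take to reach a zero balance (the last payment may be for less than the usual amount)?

Monthly rate r = 18.6%/12 = 1.55% = 0.0155.
Recurrence: B ← B·(1+r) − £142.00.
Month 1: interest £44.18; balance after payment £2,752.18.
Month 2: interest £42.66; balance after payment £2,652.83.
Closed form: n = −ln(1 − rB₀/P)/ln(1+r) = −ln(0.68891)/ln(1.0155) ≈ 24.228, so the balance reaches zero during payment 25.

25 payments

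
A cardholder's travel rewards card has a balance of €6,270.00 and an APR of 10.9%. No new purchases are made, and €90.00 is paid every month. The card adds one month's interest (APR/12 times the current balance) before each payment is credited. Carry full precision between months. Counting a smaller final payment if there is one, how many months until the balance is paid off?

Monthly rate r = 10.9%/12 = 0.908333% = 0.00908333.
Recurrence: B ← B·(1+r) − €90.00.
Month 1: interest €56.95; balance after payment €6,236.95.
Month 2: interest €56.65; balance after payment €6,203.60.
Closed form: n = −ln(1 − rB₀/P)/ln(1+r) = −ln(0.36719)/ln(1.00908) ≈ 110.797, so the balance reaches zero during payment 111.

111 payments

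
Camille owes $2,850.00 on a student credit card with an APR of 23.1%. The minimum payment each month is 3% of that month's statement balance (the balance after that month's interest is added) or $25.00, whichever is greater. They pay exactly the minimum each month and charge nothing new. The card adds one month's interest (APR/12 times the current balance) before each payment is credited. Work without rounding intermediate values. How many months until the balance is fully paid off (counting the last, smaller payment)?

162 months

Monthly rate r = 23.1%/12 = 1.925% = 0.01925.
While 3% of the post-interest balance exceeds $25.00, each month B ← (B·(1+r))·(1 − 0.03), i.e. B shrinks by the factor (1+r)·0.97 = 0.98867.
This holds for months 1–110. Entering month 111 the balance is $813.98; 3% of the post-interest balance is now below $25.00, so the flat $25.00 minimum applies from here.
From month 111 a fixed $25.00 at rate r clears $813.98 in 52 more payments. Total: 110 + 52 = 162 months.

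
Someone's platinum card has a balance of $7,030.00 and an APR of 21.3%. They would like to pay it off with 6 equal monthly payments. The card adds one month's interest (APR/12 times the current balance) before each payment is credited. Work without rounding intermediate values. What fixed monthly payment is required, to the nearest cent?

$1,245.52

Monthly rate r = 21.3%/12 = 1.775% = 0.01775.
Level-payment amortization: P = B₀·r / (1 − (1+r)^(−n)) = 7030.00·0.01775 / (1 − 1.01775^(−6)).
Denominator 1 − (1+r)^(−6) = 0.100184782.
P = 124.783 / 0.100184782 ≈ 1245.52.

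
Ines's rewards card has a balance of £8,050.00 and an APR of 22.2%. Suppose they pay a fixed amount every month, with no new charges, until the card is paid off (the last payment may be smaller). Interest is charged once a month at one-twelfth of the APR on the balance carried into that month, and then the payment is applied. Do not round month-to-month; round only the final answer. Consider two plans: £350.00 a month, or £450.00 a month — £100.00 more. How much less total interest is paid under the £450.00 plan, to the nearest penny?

Monthly rate r = 22.2%/12 = 1.85% = 0.0185.
At £350.00/mo: n = ⌈−ln(1 − rB₀/P)/ln(1+r)⌉ = 31 payments (last £83.19); total interest = total paid − £8,050.00 = £2,533.19.
At £450.00/mo: 22 payments (last £416.10); total interest £1,816.10.
Interest saved = £2,533.19 − £1,816.10 = £717.09.

£717.09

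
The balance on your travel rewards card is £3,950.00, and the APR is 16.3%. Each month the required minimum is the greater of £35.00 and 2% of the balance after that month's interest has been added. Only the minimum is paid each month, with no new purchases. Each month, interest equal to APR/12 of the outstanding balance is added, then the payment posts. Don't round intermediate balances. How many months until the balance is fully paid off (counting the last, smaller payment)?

Monthly rate r = 16.3%/12 = 1.35833% = 0.0135833.
While 2% of the post-interest balance exceeds £35.00, each month B ← (B·(1+r))·(1 − 0.02), i.e. B shrinks by the factor (1+r)·0.98 = 0.99331.
This holds for months 1–124. Entering month 125 the balance is £1,718.71; 2% of the post-interest balance is now below £35.00, so the flat £35.00 minimum applies from here.
From month 125 a fixed £35.00 at rate r clears £1,718.71 in 82 more payments. Total: 124 + 82 = 206 months.

206 months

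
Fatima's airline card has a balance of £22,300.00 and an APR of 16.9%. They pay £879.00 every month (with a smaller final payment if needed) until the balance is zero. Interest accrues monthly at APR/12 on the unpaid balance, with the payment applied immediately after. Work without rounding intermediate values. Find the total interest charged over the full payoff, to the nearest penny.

Monthly rate r = 16.9%/12 = 1.40833% = 0.0140833.
Payoff takes n = ⌈−ln(1 − rB₀/P)/ln(1+r)⌉ = ⌈31.610⌉ = 32 payments; the last is £537.27.
Total paid = 31·£879.00 + £537.27 = £27,786.27.
Total interest = total paid − principal = £27,786.27 − £22,300.00 = £5,486.27.

£5,486.27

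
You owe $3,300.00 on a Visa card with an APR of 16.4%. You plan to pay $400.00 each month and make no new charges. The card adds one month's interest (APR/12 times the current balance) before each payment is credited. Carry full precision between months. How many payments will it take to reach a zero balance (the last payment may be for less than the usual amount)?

Monthly rate r = 16.4%/12 = 1.36667% = 0.0136667.
Recurrence: B ← B·(1+r) − $400.00.
Month 1: interest $45.10; balance after payment $2,945.10.
Month 2: interest $40.25; balance after payment $2,585.35.
Closed form: n = −ln(1 − rB₀/P)/ln(1+r) = −ln(0.88725)/ln(1.01367) ≈ 8.813, so the balance reaches zero during payment 9.

9 months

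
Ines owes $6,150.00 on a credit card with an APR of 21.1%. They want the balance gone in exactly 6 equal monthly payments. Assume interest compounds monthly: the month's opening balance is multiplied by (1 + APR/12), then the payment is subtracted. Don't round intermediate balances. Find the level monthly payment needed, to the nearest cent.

Monthly rate r = 21.1%/12 = 1.75833% = 0.0175833.
Level-payment amortization: P = B₀·r / (1 − (1+r)^(−n)) = 6150.00·0.0175833 / (1 − 1.01758^(−6)).
Denominator 1 − (1+r)^(−6) = 0.0993001533.
P = 108.138 / 0.0993001533 ≈ 1089.00.

$1,089.00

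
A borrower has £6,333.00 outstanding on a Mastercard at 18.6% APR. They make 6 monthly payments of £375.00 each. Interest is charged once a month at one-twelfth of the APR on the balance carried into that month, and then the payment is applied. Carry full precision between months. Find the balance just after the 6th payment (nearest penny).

Monthly rate r = 18.6%/12 = 1.55% = 0.0155.
Each month: B ← B·(1+r) − £375.00.
Month 1: interest £98.16; balance after payment £6,056.16.
Month 2: interest £93.87; balance after payment £5,775.03.
Month 3: interest £89.51; balance after payment £5,489.54.
Month 4: interest £85.09; balance after payment £5,199.63.
Month 5: interest £80.59; balance after payment £4,905.23.
Month 6: interest £76.03; balance after payment £4,606.26.

£4,606.26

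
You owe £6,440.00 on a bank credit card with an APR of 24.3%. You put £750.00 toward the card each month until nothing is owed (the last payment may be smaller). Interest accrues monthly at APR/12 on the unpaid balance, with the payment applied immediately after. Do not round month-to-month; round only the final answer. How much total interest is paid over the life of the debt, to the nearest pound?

£708

Monthly rate r = 24.3%/12 = 2.025% = 0.02025.
Payoff takes n = ⌈−ln(1 − rB₀/P)/ln(1+r)⌉ = ⌈9.528⌉ = 10 payments; the last is £397.90.
Total paid = 9·£750.00 + £397.90 = £7,147.90.
Total interest = total paid − principal = £7,147.90 − £6,440.00 = £707.90.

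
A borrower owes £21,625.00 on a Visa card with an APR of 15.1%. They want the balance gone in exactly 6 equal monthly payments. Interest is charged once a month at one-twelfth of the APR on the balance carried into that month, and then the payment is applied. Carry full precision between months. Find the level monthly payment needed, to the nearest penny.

Monthly rate r = 15.1%/12 = 1.25833% = 0.0125833.
Level-payment amortization: P = B₀·r / (1 − (1+r)^(−n)) = 21625.00·0.0125833 / (1 − 1.01258^(−6)).
Denominator 1 − (1+r)^(−6) = 0.07228335.
P = 272.115 / 0.07228335 ≈ 3764.55.

£3,764.55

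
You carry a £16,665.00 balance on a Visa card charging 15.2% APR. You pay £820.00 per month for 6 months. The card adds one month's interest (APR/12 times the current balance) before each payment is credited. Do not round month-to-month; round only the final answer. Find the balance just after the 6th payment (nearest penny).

Monthly rate r = 15.2%/12 = 1.26667% = 0.0126667.
Each month: B ← B·(1+r) − £820.00.
Month 1: interest £211.09; balance after payment £16,056.09.
Month 2: interest £203.38; balance after payment £15,439.47.
Month 3: interest £195.57; balance after payment £14,815.03.
Month 4: interest £187.66; balance after payment £14,182.69.
Month 5: interest £179.65; balance after payment £13,542.34.
Month 6: interest £171.54; balance after payment £12,893.87.

£12,893.87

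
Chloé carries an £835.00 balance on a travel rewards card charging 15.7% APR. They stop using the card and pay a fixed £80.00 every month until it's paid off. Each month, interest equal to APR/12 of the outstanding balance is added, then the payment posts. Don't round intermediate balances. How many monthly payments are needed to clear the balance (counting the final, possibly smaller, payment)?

Monthly rate r = 15.7%/12 = 1.30833% = 0.0130833.
Recurrence: B ← B·(1+r) − £80.00.
Month 1: interest £10.92; balance after payment £765.92.
Month 2: interest £10.02; balance after payment £695.95.
Closed form: n = −ln(1 − rB₀/P)/ln(1+r) = −ln(0.86344)/ln(1.01308) ≈ 11.296, so the balance reaches zero during payment 12.

12 months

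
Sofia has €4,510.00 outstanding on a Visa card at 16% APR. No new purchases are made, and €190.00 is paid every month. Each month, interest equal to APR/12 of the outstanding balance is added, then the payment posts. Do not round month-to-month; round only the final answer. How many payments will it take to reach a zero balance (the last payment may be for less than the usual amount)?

Monthly rate r = 16%/12 = 1.33333% = 0.0133333.
Recurrence: B ← B·(1+r) − €190.00.
Month 1: interest €60.13; balance after payment €4,380.13.
Month 2: interest €58.40; balance after payment €4,248.54.
Closed form: n = −ln(1 − rB₀/P)/ln(1+r) = −ln(0.68351)/ln(1.01333) ≈ 28.729, so the balance reaches zero during payment 29.

29 payments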